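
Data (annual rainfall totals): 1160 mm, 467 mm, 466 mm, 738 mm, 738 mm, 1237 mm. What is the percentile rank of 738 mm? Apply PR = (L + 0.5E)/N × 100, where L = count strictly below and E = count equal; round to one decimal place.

50.0

N = 6.
Strictly below 738: 2. Equal to 738: 2.
PR = (2 + 0.5·2)/6 × 100 = 50.0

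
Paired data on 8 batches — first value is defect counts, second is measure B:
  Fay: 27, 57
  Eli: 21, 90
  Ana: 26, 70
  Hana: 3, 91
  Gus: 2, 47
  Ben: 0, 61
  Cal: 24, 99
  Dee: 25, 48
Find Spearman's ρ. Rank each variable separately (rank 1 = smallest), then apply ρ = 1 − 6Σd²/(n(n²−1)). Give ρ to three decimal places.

0.000

Ranks of variable 1: 8, 4, 7, 3, 2, 1, 5, 6
Ranks of variable 2: 3, 6, 5, 7, 1, 4, 8, 2
d = r₁ − r₂: 5, -2, 2, -4, 1, -3, -3, 4
d²: 25, 4, 4, 16, 1, 9, 9, 16; Σd² = 84
ρ = 1 − 6·84/(8·63) = 1 − 504/504 = 0.000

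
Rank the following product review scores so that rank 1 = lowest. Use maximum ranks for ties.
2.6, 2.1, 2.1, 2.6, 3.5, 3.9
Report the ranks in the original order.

Sorted (ascending): 2.1, 2.1, 2.6, 2.6, 3.5, 3.9
The 2 values of 2.1 occupy positions 1–2 → each gets rank 2.
The 2 values of 2.6 occupy positions 3–4 → each gets rank 4.

4, 2, 2, 4, 5, 6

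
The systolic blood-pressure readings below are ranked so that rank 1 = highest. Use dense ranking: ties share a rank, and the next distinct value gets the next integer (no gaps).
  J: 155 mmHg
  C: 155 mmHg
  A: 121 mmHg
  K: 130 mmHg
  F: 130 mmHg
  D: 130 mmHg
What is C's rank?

1

Sorted (descending): 155, 155, 130, 130, 130, 121
The 2 values of 155 share dense rank 1.
The 3 values of 130 share dense rank 2.
Remaining distinct values take the next consecutive integers.
C has value 155 mmHg → rank 1.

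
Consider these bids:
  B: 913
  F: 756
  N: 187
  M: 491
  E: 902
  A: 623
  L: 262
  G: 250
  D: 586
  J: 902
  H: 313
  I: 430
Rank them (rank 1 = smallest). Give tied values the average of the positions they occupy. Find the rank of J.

10.5

Sorted (ascending): 187, 250, 262, 313, 430, 491, 586, 623, 756, 902, 902, 913
The 2 values of 902 occupy positions 10–11 → average rank (10+11)/2 = 10.5.
J has value 902 → rank 10.5.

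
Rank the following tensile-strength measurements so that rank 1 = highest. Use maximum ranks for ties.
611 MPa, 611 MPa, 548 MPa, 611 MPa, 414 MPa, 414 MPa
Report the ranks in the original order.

Sorted (descending): 611, 611, 611, 548, 414, 414
The 3 values of 611 occupy positions 1–3 → each gets rank 3.
The 2 values of 414 occupy positions 5–6 → each gets rank 6.

3, 3, 4, 3, 6, 6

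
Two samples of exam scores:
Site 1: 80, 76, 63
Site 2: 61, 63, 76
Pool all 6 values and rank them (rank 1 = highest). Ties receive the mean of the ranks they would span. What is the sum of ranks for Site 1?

8

Sorted (descending): 80, 76, 76, 63, 63, 61
The 2 values of 76 occupy positions 2–3 → average rank (2+3)/2 = 2.5.
The 2 values of 63 occupy positions 4–5 → average rank (4+5)/2 = 4.5.
Site 1 values → pooled ranks: 80→1, 76→2.5, 63→4.5
Rank sum = 1 + 2.5 + 4.5 = 8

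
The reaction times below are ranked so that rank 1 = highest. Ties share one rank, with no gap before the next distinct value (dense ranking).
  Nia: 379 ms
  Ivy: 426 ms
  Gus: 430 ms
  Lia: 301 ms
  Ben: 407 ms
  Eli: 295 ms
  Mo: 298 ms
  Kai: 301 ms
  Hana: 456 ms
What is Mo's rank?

7

Sorted (descending): 456, 430, 426, 407, 379, 301, 301, 298, 295
The 2 values of 301 share dense rank 6.
Remaining distinct values take the next consecutive integers.
Mo has value 298 ms → rank 7.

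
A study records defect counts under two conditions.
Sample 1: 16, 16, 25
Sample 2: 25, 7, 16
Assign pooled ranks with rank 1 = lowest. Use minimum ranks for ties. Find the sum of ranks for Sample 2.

8

Sorted (ascending): 7, 16, 16, 16, 25, 25
The 3 values of 16 occupy positions 2–4 → each gets rank 2.
The 2 values of 25 occupy positions 5–6 → each gets rank 5.
Sample 2 values → pooled ranks: 25→5, 7→1, 16→2
Rank sum = 5 + 1 + 2 = 8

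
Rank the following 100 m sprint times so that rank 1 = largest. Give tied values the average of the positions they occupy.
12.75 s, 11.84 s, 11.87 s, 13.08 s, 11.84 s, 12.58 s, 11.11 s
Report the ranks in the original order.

2, 5.5, 4, 1, 5.5, 3, 7

Sorted (descending): 13.08, 12.75, 12.58, 11.87, 11.84, 11.84, 11.11
The 2 values of 11.84 occupy positions 5–6 → average rank (5+6)/2 = 5.5.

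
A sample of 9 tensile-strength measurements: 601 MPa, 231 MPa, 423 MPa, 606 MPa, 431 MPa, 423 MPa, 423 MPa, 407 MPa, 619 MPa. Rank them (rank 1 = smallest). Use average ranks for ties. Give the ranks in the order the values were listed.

7, 1, 4, 8, 6, 4, 4, 2, 9

Sorted (ascending): 231, 407, 423, 423, 423, 431, 601, 606, 619
The 3 values of 423 occupy positions 3–5 → average rank 4.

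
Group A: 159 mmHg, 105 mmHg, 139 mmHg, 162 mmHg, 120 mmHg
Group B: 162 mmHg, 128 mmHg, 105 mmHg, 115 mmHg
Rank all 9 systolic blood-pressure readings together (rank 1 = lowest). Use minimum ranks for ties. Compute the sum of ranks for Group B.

Sorted (ascending): 105, 105, 115, 120, 128, 139, 159, 162, 162
The 2 values of 105 occupy positions 1–2 → each gets rank 1.
The 2 values of 162 occupy positions 8–9 → each gets rank 8.
Group B values → pooled ranks: 162→8, 128→5, 105→1, 115→3
Rank sum = 8 + 5 + 1 + 3 = 17

17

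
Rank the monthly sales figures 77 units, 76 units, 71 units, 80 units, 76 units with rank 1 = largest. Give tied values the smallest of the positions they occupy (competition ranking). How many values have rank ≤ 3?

Sorted (descending): 80, 77, 76, 76, 71
The 2 values of 76 occupy positions 3–4 → each gets rank 3.
Ranks ≤ 3: {1, 2, 3, 3} → 4 values.

4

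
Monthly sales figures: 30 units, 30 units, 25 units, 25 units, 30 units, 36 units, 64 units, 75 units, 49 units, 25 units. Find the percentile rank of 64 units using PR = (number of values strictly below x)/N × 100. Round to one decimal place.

N = 10.
Strictly below 64: 8. Equal to 64: 1.
PR = 8/10 × 100 = 80.0

80.0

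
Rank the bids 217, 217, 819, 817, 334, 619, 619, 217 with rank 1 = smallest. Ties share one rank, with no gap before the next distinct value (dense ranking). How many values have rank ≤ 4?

Sorted (ascending): 217, 217, 217, 334, 619, 619, 817, 819
The 3 values of 217 share dense rank 1.
The 2 values of 619 share dense rank 3.
Remaining distinct values take the next consecutive integers.
Ranks ≤ 4: {1, 1, 1, 2, 3, 3, 4} → 7 values.

7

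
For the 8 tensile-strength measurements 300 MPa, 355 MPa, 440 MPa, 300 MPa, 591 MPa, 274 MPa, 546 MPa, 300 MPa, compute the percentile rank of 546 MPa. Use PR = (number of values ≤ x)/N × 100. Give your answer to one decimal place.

N = 8.
Strictly below 546: 6. Equal to 546: 1.
PR = 7/8 × 100 = 87.5

87.5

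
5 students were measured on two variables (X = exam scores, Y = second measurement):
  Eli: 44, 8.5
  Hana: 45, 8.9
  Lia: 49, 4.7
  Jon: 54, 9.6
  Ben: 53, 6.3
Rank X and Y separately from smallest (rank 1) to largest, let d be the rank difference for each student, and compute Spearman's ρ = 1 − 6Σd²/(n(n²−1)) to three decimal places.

Ranks of variable 1: 1, 2, 3, 5, 4
Ranks of variable 2: 3, 4, 1, 5, 2
d = r₁ − r₂: -2, -2, 2, 0, 2
d²: 4, 4, 4, 0, 4; Σd² = 16
ρ = 1 − 6·16/(5·24) = 1 − 96/120 = 0.200

0.200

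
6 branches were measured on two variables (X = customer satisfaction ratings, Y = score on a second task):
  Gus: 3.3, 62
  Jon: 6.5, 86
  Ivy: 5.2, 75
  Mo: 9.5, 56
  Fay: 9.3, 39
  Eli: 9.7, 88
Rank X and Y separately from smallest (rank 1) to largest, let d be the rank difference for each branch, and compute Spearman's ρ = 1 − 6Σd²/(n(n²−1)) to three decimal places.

0.143

Ranks of variable 1: 1, 3, 2, 5, 4, 6
Ranks of variable 2: 3, 5, 4, 2, 1, 6
d = r₁ − r₂: -2, -2, -2, 3, 3, 0
d²: 4, 4, 4, 9, 9, 0; Σd² = 30
ρ = 1 − 6·30/(6·35) = 1 − 180/210 = 0.143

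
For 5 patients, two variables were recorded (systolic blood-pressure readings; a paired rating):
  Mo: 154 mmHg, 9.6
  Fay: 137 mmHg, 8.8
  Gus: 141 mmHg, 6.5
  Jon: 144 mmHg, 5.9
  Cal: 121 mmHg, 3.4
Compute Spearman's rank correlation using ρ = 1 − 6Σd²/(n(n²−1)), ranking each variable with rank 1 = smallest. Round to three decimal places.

0.600

Ranks of variable 1: 5, 2, 3, 4, 1
Ranks of variable 2: 5, 4, 3, 2, 1
d = r₁ − r₂: 0, -2, 0, 2, 0
d²: 0, 4, 0, 4, 0; Σd² = 8
ρ = 1 − 6·8/(5·24) = 1 − 48/120 = 0.600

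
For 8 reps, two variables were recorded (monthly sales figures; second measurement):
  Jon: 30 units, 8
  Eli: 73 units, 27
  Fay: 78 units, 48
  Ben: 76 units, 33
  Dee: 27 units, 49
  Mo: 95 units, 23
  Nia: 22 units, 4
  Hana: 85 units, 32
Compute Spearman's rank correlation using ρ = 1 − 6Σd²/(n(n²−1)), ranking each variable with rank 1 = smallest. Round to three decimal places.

Ranks of variable 1: 3, 4, 6, 5, 2, 8, 1, 7
Ranks of variable 2: 2, 4, 7, 6, 8, 3, 1, 5
d = r₁ − r₂: 1, 0, -1, -1, -6, 5, 0, 2
d²: 1, 0, 1, 1, 36, 25, 0, 4; Σd² = 68
ρ = 1 − 6·68/(8·63) = 1 − 408/504 = 0.190

0.190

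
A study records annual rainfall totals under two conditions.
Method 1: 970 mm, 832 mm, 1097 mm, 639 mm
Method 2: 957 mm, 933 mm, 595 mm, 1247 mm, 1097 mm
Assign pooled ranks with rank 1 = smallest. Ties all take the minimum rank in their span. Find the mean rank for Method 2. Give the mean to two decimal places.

Sorted (ascending): 595, 639, 832, 933, 957, 970, 1097, 1097, 1247
The 2 values of 1097 occupy positions 7–8 → each gets rank 7.
Method 2 values → pooled ranks: 957→5, 933→4, 595→1, 1247→9, 1097→7
Mean rank = (5 + 4 + 1 + 9 + 7) / 5 = 5.20

5.20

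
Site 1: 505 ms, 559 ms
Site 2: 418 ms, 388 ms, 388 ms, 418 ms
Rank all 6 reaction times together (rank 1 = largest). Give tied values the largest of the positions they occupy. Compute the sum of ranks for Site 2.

Sorted (descending): 559, 505, 418, 418, 388, 388
The 2 values of 418 occupy positions 3–4 → each gets rank 4.
The 2 values of 388 occupy positions 5–6 → each gets rank 6.
Site 2 values → pooled ranks: 418→4, 388→6, 388→6, 418→4
Rank sum = 4 + 6 + 6 + 4 = 20

20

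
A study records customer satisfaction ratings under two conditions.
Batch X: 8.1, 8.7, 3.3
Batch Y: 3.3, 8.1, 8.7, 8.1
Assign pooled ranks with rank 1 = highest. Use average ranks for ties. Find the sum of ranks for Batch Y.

16

Sorted (descending): 8.7, 8.7, 8.1, 8.1, 8.1, 3.3, 3.3
The 2 values of 8.7 occupy positions 1–2 → average rank (1+2)/2 = 1.5.
The 3 values of 8.1 occupy positions 3–5 → average rank 4.
The 2 values of 3.3 occupy positions 6–7 → average rank (6+7)/2 = 6.5.
Batch Y values → pooled ranks: 3.3→6.5, 8.1→4, 8.7→1.5, 8.1→4
Rank sum = 6.5 + 4 + 1.5 + 4 = 16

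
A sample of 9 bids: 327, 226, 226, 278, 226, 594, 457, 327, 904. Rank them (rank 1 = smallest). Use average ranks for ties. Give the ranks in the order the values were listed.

Sorted (ascending): 226, 226, 226, 278, 327, 327, 457, 594, 904
The 3 values of 226 occupy positions 1–3 → average rank 2.
The 2 values of 327 occupy positions 5–6 → average rank (5+6)/2 = 5.5.

5.5, 2, 2, 4, 2, 8, 7, 5.5, 9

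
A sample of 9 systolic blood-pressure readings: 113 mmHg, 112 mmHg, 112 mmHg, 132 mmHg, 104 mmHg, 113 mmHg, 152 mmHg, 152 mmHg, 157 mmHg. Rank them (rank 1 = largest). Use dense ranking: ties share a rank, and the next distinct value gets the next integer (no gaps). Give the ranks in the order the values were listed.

Sorted (descending): 157, 152, 152, 132, 113, 113, 112, 112, 104
The 2 values of 152 share dense rank 2.
The 2 values of 113 share dense rank 4.
The 2 values of 112 share dense rank 5.
Remaining distinct values take the next consecutive integers.

4, 5, 5, 3, 6, 4, 2, 2, 1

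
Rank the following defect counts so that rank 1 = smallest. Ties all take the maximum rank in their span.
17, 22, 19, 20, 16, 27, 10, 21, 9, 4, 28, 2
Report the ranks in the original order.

Sorted (ascending): 2, 4, 9, 10, 16, 17, 19, 20, 21, 22, 27, 28
No ties — each value takes its position as its rank.

6, 10, 7, 8, 5, 11, 4, 9, 3, 2, 12, 1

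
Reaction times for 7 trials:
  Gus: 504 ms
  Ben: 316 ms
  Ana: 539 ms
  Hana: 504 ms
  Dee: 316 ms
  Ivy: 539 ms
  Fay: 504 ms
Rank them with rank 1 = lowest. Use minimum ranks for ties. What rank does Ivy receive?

6

Sorted (ascending): 316, 316, 504, 504, 504, 539, 539
The 2 values of 316 occupy positions 1–2 → each gets rank 1.
The 3 values of 504 occupy positions 3–5 → each gets rank 3.
The 2 values of 539 occupy positions 6–7 → each gets rank 6.
Ivy has value 539 ms → rank 6.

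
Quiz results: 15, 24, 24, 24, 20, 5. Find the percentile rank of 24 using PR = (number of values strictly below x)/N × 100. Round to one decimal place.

N = 6.
Strictly below 24: 3. Equal to 24: 3.
PR = 3/6 × 100 = 50.0

50.0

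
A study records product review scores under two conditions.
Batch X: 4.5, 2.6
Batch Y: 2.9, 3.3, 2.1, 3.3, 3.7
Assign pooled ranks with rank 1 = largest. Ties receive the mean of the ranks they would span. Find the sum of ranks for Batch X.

7

Sorted (descending): 4.5, 3.7, 3.3, 3.3, 2.9, 2.6, 2.1
The 2 values of 3.3 occupy positions 3–4 → average rank (3+4)/2 = 3.5.
Batch X values → pooled ranks: 4.5→1, 2.6→6
Rank sum = 1 + 6 = 7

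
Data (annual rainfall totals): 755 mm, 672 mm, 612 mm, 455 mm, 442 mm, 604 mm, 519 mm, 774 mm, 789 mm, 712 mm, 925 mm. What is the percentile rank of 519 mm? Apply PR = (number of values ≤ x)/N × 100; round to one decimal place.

N = 11.
Strictly below 519: 2. Equal to 519: 1.
PR = 3/11 × 100 = 27.3

27.3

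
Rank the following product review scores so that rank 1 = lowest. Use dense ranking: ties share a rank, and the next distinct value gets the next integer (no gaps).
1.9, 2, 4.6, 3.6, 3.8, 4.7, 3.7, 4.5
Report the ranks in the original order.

Sorted (ascending): 1.9, 2, 3.6, 3.7, 3.8, 4.5, 4.6, 4.7
No ties — each value takes its position as its rank.

1, 2, 7, 3, 5, 8, 4, 6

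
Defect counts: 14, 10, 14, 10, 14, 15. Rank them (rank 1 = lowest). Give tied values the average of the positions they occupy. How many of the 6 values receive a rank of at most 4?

5

Sorted (ascending): 10, 10, 14, 14, 14, 15
The 2 values of 10 occupy positions 1–2 → average rank (1+2)/2 = 1.5.
The 3 values of 14 occupy positions 3–5 → average rank 4.
Ranks ≤ 4: {1.5, 1.5, 4, 4, 4} → 5 values.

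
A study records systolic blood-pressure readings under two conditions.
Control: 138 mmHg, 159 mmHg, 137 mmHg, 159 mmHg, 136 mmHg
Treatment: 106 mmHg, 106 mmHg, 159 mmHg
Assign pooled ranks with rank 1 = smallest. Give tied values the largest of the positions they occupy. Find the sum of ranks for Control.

28

Sorted (ascending): 106, 106, 136, 137, 138, 159, 159, 159
The 2 values of 106 occupy positions 1–2 → each gets rank 2.
The 3 values of 159 occupy positions 6–8 → each gets rank 8.
Control values → pooled ranks: 138→5, 159→8, 137→4, 159→8, 136→3
Rank sum = 5 + 8 + 4 + 8 + 3 = 28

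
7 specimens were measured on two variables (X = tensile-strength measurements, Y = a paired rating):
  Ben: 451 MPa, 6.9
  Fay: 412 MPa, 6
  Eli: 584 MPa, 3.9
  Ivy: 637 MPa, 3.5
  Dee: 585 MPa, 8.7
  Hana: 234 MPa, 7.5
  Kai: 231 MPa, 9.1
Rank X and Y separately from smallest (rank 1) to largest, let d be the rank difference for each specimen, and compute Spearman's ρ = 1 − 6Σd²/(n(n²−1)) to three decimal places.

Ranks of variable 1: 4, 3, 5, 7, 6, 2, 1
Ranks of variable 2: 4, 3, 2, 1, 6, 5, 7
d = r₁ − r₂: 0, 0, 3, 6, 0, -3, -6
d²: 0, 0, 9, 36, 0, 9, 36; Σd² = 90
ρ = 1 − 6·90/(7·48) = 1 − 540/336 = -0.607

-0.607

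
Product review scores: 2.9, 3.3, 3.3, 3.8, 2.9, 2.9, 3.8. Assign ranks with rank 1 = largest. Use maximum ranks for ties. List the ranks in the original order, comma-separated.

7, 4, 4, 2, 7, 7, 2

Sorted (descending): 3.8, 3.8, 3.3, 3.3, 2.9, 2.9, 2.9
The 2 values of 3.8 occupy positions 1–2 → each gets rank 2.
The 2 values of 3.3 occupy positions 3–4 → each gets rank 4.
The 3 values of 2.9 occupy positions 5–7 → each gets rank 7.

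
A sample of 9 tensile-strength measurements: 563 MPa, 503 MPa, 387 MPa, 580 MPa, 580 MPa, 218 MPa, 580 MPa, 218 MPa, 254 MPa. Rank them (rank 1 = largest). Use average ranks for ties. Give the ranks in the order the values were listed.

Sorted (descending): 580, 580, 580, 563, 503, 387, 254, 218, 218
The 3 values of 580 occupy positions 1–3 → average rank 2.
The 2 values of 218 occupy positions 8–9 → average rank (8+9)/2 = 8.5.

4, 5, 6, 2, 2, 8.5, 2, 8.5, 7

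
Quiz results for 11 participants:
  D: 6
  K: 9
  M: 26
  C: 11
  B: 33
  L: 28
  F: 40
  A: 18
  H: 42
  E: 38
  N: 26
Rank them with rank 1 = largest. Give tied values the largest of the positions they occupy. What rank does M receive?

Sorted (descending): 42, 40, 38, 33, 28, 26, 26, 18, 11, 9, 6
The 2 values of 26 occupy positions 6–7 → each gets rank 7.
M has value 26 → rank 7.

7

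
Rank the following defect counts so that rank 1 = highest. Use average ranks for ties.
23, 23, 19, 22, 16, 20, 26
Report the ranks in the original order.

Sorted (descending): 26, 23, 23, 22, 20, 19, 16
The 2 values of 23 occupy positions 2–3 → average rank (2+3)/2 = 2.5.

2.5, 2.5, 6, 4, 7, 5, 1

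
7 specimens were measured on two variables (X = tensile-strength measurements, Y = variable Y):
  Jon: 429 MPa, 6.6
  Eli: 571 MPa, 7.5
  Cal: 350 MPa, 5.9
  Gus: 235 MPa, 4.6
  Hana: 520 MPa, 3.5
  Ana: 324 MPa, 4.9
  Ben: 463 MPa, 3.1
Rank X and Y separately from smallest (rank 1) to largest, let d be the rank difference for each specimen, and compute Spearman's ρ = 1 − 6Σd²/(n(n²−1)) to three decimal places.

Ranks of variable 1: 4, 7, 3, 1, 6, 2, 5
Ranks of variable 2: 6, 7, 5, 3, 2, 4, 1
d = r₁ − r₂: -2, 0, -2, -2, 4, -2, 4
d²: 4, 0, 4, 4, 16, 4, 16; Σd² = 48
ρ = 1 − 6·48/(7·48) = 1 − 288/336 = 0.143

0.143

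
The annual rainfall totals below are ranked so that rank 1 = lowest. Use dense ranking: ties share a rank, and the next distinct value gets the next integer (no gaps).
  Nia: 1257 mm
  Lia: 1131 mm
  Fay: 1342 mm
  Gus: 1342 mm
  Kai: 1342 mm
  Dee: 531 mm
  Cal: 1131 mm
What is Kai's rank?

Sorted (ascending): 531, 1131, 1131, 1257, 1342, 1342, 1342
The 2 values of 1131 share dense rank 2.
The 3 values of 1342 share dense rank 4.
Remaining distinct values take the next consecutive integers.
Kai has value 1342 mm → rank 4.

4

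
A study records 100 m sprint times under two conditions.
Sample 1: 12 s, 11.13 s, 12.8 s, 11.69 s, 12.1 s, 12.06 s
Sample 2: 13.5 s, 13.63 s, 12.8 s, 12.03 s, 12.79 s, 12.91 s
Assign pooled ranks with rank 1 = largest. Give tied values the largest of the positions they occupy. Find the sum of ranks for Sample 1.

53

Sorted (descending): 13.63, 13.5, 12.91, 12.8, 12.8, 12.79, 12.1, 12.06, 12.03, 12, 11.69, 11.13
The 2 values of 12.8 occupy positions 4–5 → each gets rank 5.
Sample 1 values → pooled ranks: 12→10, 11.13→12, 12.8→5, 11.69→11, 12.1→7, 12.06→8
Rank sum = 10 + 12 + 5 + 11 + 7 + 8 = 53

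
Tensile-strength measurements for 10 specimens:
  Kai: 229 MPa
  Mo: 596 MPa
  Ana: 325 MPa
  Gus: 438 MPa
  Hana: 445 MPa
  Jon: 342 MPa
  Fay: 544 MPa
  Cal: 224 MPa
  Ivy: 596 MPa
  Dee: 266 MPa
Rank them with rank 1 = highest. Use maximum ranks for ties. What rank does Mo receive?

2

Sorted (descending): 596, 596, 544, 445, 438, 342, 325, 266, 229, 224
The 2 values of 596 occupy positions 1–2 → each gets rank 2.
Mo has value 596 MPa → rank 2.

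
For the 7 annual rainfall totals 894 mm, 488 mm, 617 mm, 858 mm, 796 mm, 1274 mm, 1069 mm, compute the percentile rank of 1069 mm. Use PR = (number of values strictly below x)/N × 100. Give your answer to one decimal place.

N = 7.
Strictly below 1069: 5. Equal to 1069: 1.
PR = 5/7 × 100 = 71.4

71.4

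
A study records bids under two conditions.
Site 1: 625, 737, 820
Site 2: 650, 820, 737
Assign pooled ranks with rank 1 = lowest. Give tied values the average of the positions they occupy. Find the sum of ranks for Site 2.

Sorted (ascending): 625, 650, 737, 737, 820, 820
The 2 values of 737 occupy positions 3–4 → average rank (3+4)/2 = 3.5.
The 2 values of 820 occupy positions 5–6 → average rank (5+6)/2 = 5.5.
Site 2 values → pooled ranks: 650→2, 820→5.5, 737→3.5
Rank sum = 2 + 5.5 + 3.5 = 11

11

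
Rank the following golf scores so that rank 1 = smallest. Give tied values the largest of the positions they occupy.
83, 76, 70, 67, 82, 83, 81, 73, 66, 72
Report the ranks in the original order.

10, 6, 3, 2, 8, 10, 7, 5, 1, 4

Sorted (ascending): 66, 67, 70, 72, 73, 76, 81, 82, 83, 83
The 2 values of 83 occupy positions 9–10 → each gets rank 10.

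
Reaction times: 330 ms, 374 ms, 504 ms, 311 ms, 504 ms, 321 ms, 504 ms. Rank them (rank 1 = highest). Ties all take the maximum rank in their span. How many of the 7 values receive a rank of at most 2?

Sorted (descending): 504, 504, 504, 374, 330, 321, 311
The 3 values of 504 occupy positions 1–3 → each gets rank 3.
Ranks ≤ 2: {} → 0 values.

0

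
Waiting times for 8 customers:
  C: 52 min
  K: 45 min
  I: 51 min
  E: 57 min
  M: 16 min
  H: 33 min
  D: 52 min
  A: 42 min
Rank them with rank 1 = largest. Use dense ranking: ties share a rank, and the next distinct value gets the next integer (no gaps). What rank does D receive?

2

Sorted (descending): 57, 52, 52, 51, 45, 42, 33, 16
The 2 values of 52 share dense rank 2.
Remaining distinct values take the next consecutive integers.
D has value 52 min → rank 2.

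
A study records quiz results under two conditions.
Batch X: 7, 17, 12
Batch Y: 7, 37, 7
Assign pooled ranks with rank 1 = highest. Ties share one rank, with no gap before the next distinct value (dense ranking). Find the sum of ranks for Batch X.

Sorted (descending): 37, 17, 12, 7, 7, 7
The 3 values of 7 share dense rank 4.
Remaining distinct values take the next consecutive integers.
Batch X values → pooled ranks: 7→4, 17→2, 12→3
Rank sum = 4 + 2 + 3 = 9

9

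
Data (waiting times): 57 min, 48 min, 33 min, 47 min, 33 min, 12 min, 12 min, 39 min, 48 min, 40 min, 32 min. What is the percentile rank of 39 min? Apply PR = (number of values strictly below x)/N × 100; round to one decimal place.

45.5

N = 11.
Strictly below 39: 5. Equal to 39: 1.
PR = 5/11 × 100 = 45.5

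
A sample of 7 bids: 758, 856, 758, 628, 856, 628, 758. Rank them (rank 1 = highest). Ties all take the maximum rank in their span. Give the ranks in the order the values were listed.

5, 2, 5, 7, 2, 7, 5

Sorted (descending): 856, 856, 758, 758, 758, 628, 628
The 2 values of 856 occupy positions 1–2 → each gets rank 2.
The 3 values of 758 occupy positions 3–5 → each gets rank 5.
The 2 values of 628 occupy positions 6–7 → each gets rank 7.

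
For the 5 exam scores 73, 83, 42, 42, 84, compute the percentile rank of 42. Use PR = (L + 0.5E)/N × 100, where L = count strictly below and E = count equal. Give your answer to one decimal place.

N = 5.
Strictly below 42: 0. Equal to 42: 2.
PR = (0 + 0.5·2)/5 × 100 = 20.0

20.0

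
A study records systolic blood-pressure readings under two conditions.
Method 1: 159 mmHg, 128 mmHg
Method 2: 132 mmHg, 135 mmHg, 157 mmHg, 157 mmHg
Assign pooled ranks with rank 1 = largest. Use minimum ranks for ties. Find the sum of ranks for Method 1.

Sorted (descending): 159, 157, 157, 135, 132, 128
The 2 values of 157 occupy positions 2–3 → each gets rank 2.
Method 1 values → pooled ranks: 159→1, 128→6
Rank sum = 1 + 6 = 7

7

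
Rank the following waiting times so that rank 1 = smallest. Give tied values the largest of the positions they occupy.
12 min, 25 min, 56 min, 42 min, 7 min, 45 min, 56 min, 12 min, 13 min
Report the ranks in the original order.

Sorted (ascending): 7, 12, 12, 13, 25, 42, 45, 56, 56
The 2 values of 12 occupy positions 2–3 → each gets rank 3.
The 2 values of 56 occupy positions 8–9 → each gets rank 9.

3, 5, 9, 6, 1, 7, 9, 3, 4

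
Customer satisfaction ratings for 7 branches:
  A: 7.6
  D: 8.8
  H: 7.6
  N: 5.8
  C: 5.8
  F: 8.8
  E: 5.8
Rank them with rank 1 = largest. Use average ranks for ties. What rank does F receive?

1.5

Sorted (descending): 8.8, 8.8, 7.6, 7.6, 5.8, 5.8, 5.8
The 2 values of 8.8 occupy positions 1–2 → average rank (1+2)/2 = 1.5.
The 2 values of 7.6 occupy positions 3–4 → average rank (3+4)/2 = 3.5.
The 3 values of 5.8 occupy positions 5–7 → average rank 6.
F has value 8.8 → rank 1.5.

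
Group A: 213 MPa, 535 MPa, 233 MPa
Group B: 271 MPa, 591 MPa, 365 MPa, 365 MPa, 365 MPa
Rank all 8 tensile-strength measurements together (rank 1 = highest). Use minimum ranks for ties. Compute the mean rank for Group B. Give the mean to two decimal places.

Sorted (descending): 591, 535, 365, 365, 365, 271, 233, 213
The 3 values of 365 occupy positions 3–5 → each gets rank 3.
Group B values → pooled ranks: 271→6, 591→1, 365→3, 365→3, 365→3
Mean rank = (6 + 1 + 3 + 3 + 3) / 5 = 3.20

3.20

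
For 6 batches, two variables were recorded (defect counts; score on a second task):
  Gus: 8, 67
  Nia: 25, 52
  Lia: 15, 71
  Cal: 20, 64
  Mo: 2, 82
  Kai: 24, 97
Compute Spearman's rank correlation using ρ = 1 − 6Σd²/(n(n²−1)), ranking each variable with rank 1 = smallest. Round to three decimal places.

Ranks of variable 1: 2, 6, 3, 4, 1, 5
Ranks of variable 2: 3, 1, 4, 2, 5, 6
d = r₁ − r₂: -1, 5, -1, 2, -4, -1
d²: 1, 25, 1, 4, 16, 1; Σd² = 48
ρ = 1 − 6·48/(6·35) = 1 − 288/210 = -0.371

-0.371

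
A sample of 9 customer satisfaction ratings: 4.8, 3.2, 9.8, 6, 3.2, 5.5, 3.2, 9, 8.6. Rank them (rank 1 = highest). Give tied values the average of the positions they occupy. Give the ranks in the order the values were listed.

6, 8, 1, 4, 8, 5, 8, 2, 3

Sorted (descending): 9.8, 9, 8.6, 6, 5.5, 4.8, 3.2, 3.2, 3.2
The 3 values of 3.2 occupy positions 7–9 → average rank 8.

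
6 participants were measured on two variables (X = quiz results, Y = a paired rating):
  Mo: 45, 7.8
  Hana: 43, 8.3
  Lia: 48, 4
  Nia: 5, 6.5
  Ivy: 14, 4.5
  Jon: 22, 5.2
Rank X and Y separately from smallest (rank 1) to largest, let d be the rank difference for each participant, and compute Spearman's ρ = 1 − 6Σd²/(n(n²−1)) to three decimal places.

-0.086

Ranks of variable 1: 5, 4, 6, 1, 2, 3
Ranks of variable 2: 5, 6, 1, 4, 2, 3
d = r₁ − r₂: 0, -2, 5, -3, 0, 0
d²: 0, 4, 25, 9, 0, 0; Σd² = 38
ρ = 1 − 6·38/(6·35) = 1 − 228/210 = -0.086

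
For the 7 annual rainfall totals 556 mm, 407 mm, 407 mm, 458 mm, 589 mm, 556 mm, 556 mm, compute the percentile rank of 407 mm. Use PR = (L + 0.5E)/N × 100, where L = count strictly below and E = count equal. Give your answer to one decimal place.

14.3

N = 7.
Strictly below 407: 0. Equal to 407: 2.
PR = (0 + 0.5·2)/7 × 100 = 14.3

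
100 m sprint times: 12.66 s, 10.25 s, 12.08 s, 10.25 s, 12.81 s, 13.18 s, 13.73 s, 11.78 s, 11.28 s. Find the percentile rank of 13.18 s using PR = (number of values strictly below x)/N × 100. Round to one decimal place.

N = 9.
Strictly below 13.18: 7. Equal to 13.18: 1.
PR = 7/9 × 100 = 77.8

77.8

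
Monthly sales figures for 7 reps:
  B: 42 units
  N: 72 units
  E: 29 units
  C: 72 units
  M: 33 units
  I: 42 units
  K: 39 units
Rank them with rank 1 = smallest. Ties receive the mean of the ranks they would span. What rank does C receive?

Sorted (ascending): 29, 33, 39, 42, 42, 72, 72
The 2 values of 42 occupy positions 4–5 → average rank (4+5)/2 = 4.5.
The 2 values of 72 occupy positions 6–7 → average rank (6+7)/2 = 6.5.
C has value 72 units → rank 6.5.

6.5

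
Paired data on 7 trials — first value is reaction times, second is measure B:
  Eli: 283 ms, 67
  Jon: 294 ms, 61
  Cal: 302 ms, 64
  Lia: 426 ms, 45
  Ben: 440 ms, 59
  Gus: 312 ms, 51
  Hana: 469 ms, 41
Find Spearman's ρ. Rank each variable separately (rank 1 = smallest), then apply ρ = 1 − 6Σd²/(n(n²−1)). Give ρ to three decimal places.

Ranks of variable 1: 1, 2, 3, 5, 6, 4, 7
Ranks of variable 2: 7, 5, 6, 2, 4, 3, 1
d = r₁ − r₂: -6, -3, -3, 3, 2, 1, 6
d²: 36, 9, 9, 9, 4, 1, 36; Σd² = 104
ρ = 1 − 6·104/(7·48) = 1 − 624/336 = -0.857

-0.857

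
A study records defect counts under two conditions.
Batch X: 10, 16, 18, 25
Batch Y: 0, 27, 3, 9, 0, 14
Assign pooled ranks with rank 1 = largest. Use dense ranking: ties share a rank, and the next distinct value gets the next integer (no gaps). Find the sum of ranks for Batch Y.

39

Sorted (descending): 27, 25, 18, 16, 14, 10, 9, 3, 0, 0
The 2 values of 0 share dense rank 9.
Remaining distinct values take the next consecutive integers.
Batch Y values → pooled ranks: 0→9, 27→1, 3→8, 9→7, 0→9, 14→5
Rank sum = 9 + 1 + 8 + 7 + 9 + 5 = 39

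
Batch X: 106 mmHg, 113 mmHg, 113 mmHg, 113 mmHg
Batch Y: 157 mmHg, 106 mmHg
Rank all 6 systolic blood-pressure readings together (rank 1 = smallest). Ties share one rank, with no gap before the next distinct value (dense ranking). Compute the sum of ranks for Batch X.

Sorted (ascending): 106, 106, 113, 113, 113, 157
The 2 values of 106 share dense rank 1.
The 3 values of 113 share dense rank 2.
Remaining distinct values take the next consecutive integers.
Batch X values → pooled ranks: 106→1, 113→2, 113→2, 113→2
Rank sum = 1 + 2 + 2 + 2 = 7

7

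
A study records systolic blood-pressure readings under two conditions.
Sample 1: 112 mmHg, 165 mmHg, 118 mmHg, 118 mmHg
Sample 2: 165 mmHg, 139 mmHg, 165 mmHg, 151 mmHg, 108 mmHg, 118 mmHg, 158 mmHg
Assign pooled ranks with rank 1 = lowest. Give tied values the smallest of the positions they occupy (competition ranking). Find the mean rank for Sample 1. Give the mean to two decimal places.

4.25

Sorted (ascending): 108, 112, 118, 118, 118, 139, 151, 158, 165, 165, 165
The 3 values of 118 occupy positions 3–5 → each gets rank 3.
The 3 values of 165 occupy positions 9–11 → each gets rank 9.
Sample 1 values → pooled ranks: 112→2, 165→9, 118→3, 118→3
Mean rank = (2 + 9 + 3 + 3) / 4 = 4.25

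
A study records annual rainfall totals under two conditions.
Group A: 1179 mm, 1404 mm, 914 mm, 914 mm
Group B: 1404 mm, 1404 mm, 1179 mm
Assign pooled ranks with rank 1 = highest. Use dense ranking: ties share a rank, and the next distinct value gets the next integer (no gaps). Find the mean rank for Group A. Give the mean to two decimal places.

2.25

Sorted (descending): 1404, 1404, 1404, 1179, 1179, 914, 914
The 3 values of 1404 share dense rank 1.
The 2 values of 1179 share dense rank 2.
The 2 values of 914 share dense rank 3.
Group A values → pooled ranks: 1179→2, 1404→1, 914→3, 914→3
Mean rank = (2 + 1 + 3 + 3) / 4 = 2.25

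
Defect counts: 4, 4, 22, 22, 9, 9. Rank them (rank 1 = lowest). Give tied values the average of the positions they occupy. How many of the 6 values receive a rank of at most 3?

2

Sorted (ascending): 4, 4, 9, 9, 22, 22
The 2 values of 4 occupy positions 1–2 → average rank (1+2)/2 = 1.5.
The 2 values of 9 occupy positions 3–4 → average rank (3+4)/2 = 3.5.
The 2 values of 22 occupy positions 5–6 → average rank (5+6)/2 = 5.5.
Ranks ≤ 3: {1.5, 1.5} → 2 values.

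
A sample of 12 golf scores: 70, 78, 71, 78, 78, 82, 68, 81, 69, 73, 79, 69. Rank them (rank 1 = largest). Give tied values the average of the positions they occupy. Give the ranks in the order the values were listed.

9, 5, 8, 5, 5, 1, 12, 2, 10.5, 7, 3, 10.5

Sorted (descending): 82, 81, 79, 78, 78, 78, 73, 71, 70, 69, 69, 68
The 3 values of 78 occupy positions 4–6 → average rank 5.
The 2 values of 69 occupy positions 10–11 → average rank (10+11)/2 = 10.5.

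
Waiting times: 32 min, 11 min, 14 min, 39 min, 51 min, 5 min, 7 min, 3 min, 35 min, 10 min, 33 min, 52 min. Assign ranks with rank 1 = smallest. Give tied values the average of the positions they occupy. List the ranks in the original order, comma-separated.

Sorted (ascending): 3, 5, 7, 10, 11, 14, 32, 33, 35, 39, 51, 52
No ties — each value takes its position as its rank.

7, 5, 6, 10, 11, 2, 3, 1, 9, 4, 8, 12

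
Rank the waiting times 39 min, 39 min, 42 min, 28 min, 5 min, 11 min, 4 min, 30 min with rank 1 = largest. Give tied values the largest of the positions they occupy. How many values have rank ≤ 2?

1

Sorted (descending): 42, 39, 39, 30, 28, 11, 5, 4
The 2 values of 39 occupy positions 2–3 → each gets rank 3.
Ranks ≤ 2: {1} → 1 value.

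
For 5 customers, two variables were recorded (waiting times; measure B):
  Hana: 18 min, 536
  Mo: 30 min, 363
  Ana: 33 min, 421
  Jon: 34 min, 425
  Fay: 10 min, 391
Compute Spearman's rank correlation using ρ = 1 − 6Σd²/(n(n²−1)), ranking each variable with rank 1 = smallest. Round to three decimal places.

Ranks of variable 1: 2, 3, 4, 5, 1
Ranks of variable 2: 5, 1, 3, 4, 2
d = r₁ − r₂: -3, 2, 1, 1, -1
d²: 9, 4, 1, 1, 1; Σd² = 16
ρ = 1 − 6·16/(5·24) = 1 − 96/120 = 0.200

0.200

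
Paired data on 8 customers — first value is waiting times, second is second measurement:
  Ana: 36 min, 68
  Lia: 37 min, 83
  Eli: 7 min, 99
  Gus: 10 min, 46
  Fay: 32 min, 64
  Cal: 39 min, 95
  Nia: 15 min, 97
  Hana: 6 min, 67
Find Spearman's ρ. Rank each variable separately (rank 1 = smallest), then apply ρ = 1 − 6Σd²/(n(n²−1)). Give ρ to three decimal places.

0.119

Ranks of variable 1: 6, 7, 2, 3, 5, 8, 4, 1
Ranks of variable 2: 4, 5, 8, 1, 2, 6, 7, 3
d = r₁ − r₂: 2, 2, -6, 2, 3, 2, -3, -2
d²: 4, 4, 36, 4, 9, 4, 9, 4; Σd² = 74
ρ = 1 − 6·74/(8·63) = 1 − 444/504 = 0.119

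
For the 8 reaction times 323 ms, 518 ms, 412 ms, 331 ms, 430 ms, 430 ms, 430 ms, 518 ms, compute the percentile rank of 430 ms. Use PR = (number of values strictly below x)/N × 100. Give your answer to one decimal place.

N = 8.
Strictly below 430: 3. Equal to 430: 3.
PR = 3/8 × 100 = 37.5

37.5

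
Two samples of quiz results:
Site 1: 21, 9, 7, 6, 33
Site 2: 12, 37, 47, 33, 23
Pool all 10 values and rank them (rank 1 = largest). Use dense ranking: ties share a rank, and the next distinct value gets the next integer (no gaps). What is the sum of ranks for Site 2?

16

Sorted (descending): 47, 37, 33, 33, 23, 21, 12, 9, 7, 6
The 2 values of 33 share dense rank 3.
Remaining distinct values take the next consecutive integers.
Site 2 values → pooled ranks: 12→6, 37→2, 47→1, 33→3, 23→4
Rank sum = 6 + 2 + 1 + 3 + 4 = 16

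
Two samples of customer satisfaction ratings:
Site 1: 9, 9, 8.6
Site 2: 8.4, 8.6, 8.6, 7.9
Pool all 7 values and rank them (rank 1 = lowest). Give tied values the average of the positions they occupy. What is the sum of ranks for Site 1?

Sorted (ascending): 7.9, 8.4, 8.6, 8.6, 8.6, 9, 9
The 3 values of 8.6 occupy positions 3–5 → average rank 4.
The 2 values of 9 occupy positions 6–7 → average rank (6+7)/2 = 6.5.
Site 1 values → pooled ranks: 9→6.5, 9→6.5, 8.6→4
Rank sum = 6.5 + 6.5 + 4 = 17

17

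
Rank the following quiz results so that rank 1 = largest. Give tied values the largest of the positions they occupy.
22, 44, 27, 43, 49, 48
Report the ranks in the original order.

Sorted (descending): 49, 48, 44, 43, 27, 22
No ties — each value takes its position as its rank.

6, 3, 5, 4, 1, 2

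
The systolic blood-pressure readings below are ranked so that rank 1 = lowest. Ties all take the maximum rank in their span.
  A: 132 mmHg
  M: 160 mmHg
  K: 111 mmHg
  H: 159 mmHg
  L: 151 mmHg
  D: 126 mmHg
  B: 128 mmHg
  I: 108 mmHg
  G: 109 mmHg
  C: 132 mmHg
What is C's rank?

7

Sorted (ascending): 108, 109, 111, 126, 128, 132, 132, 151, 159, 160
The 2 values of 132 occupy positions 6–7 → each gets rank 7.
C has value 132 mmHg → rank 7.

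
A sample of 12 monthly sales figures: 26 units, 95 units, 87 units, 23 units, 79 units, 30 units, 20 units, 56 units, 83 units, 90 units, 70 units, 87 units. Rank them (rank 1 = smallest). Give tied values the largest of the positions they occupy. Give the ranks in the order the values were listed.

3, 12, 10, 2, 7, 4, 1, 5, 8, 11, 6, 10

Sorted (ascending): 20, 23, 26, 30, 56, 70, 79, 83, 87, 87, 90, 95
The 2 values of 87 occupy positions 9–10 → each gets rank 10.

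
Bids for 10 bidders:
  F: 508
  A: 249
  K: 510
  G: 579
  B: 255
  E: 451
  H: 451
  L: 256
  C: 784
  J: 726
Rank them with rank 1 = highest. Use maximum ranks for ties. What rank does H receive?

Sorted (descending): 784, 726, 579, 510, 508, 451, 451, 256, 255, 249
The 2 values of 451 occupy positions 6–7 → each gets rank 7.
H has value 451 → rank 7.

7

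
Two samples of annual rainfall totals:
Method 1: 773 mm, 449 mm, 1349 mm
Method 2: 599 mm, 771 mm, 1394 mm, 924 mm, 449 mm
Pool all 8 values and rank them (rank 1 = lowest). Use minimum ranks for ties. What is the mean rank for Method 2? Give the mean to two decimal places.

Sorted (ascending): 449, 449, 599, 771, 773, 924, 1349, 1394
The 2 values of 449 occupy positions 1–2 → each gets rank 1.
Method 2 values → pooled ranks: 599→3, 771→4, 1394→8, 924→6, 449→1
Mean rank = (3 + 4 + 8 + 6 + 1) / 5 = 4.40

4.40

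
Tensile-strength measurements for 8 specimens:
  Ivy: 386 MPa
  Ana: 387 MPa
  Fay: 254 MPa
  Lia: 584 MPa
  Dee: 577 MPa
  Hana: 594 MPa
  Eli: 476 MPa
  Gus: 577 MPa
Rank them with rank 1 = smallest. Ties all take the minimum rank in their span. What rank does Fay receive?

Sorted (ascending): 254, 386, 387, 476, 577, 577, 584, 594
The 2 values of 577 occupy positions 5–6 → each gets rank 5.
Fay has value 254 MPa → rank 1.

1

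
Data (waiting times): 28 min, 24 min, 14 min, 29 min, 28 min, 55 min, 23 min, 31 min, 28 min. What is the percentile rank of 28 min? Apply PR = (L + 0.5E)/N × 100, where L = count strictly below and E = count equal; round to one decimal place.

N = 9.
Strictly below 28: 3. Equal to 28: 3.
PR = (3 + 0.5·3)/9 × 100 = 50.0

50.0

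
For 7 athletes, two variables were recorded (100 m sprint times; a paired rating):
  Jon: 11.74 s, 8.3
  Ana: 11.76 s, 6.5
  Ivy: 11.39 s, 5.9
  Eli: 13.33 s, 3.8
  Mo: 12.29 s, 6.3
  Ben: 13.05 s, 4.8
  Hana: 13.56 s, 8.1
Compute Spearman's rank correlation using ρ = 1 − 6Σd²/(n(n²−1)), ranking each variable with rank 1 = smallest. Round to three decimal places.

-0.214

Ranks of variable 1: 2, 3, 1, 6, 4, 5, 7
Ranks of variable 2: 7, 5, 3, 1, 4, 2, 6
d = r₁ − r₂: -5, -2, -2, 5, 0, 3, 1
d²: 25, 4, 4, 25, 0, 9, 1; Σd² = 68
ρ = 1 − 6·68/(7·48) = 1 − 408/336 = -0.214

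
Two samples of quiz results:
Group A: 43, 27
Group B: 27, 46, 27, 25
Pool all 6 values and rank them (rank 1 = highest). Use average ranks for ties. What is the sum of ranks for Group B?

Sorted (descending): 46, 43, 27, 27, 27, 25
The 3 values of 27 occupy positions 3–5 → average rank 4.
Group B values → pooled ranks: 27→4, 46→1, 27→4, 25→6
Rank sum = 4 + 1 + 4 + 6 = 15

15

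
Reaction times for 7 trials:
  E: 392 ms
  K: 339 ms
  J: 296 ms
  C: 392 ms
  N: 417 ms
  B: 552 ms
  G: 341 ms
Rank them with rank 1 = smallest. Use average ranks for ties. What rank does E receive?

Sorted (ascending): 296, 339, 341, 392, 392, 417, 552
The 2 values of 392 occupy positions 4–5 → average rank (4+5)/2 = 4.5.
E has value 392 ms → rank 4.5.

4.5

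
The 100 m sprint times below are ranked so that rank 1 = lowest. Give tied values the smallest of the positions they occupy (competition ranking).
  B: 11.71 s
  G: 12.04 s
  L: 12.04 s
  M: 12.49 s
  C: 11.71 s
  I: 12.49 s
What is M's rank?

Sorted (ascending): 11.71, 11.71, 12.04, 12.04, 12.49, 12.49
The 2 values of 11.71 occupy positions 1–2 → each gets rank 1.
The 2 values of 12.04 occupy positions 3–4 → each gets rank 3.
The 2 values of 12.49 occupy positions 5–6 → each gets rank 5.
M has value 12.49 s → rank 5.

5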